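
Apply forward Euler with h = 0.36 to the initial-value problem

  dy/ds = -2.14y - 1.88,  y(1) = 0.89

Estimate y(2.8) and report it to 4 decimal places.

Euler: y_{n+1} = y_n + h·f(s_n, y_n).
s=1.000000, y=0.890000: f=-3.784600 → y ← 0.890000 + 0.36·(-3.784600) = -0.472456
s=1.360000, y=-0.472456: f=-0.868944 → y ← -0.472456 + 0.36·(-0.868944) = -0.785276
s=1.720000, y=-0.785276: f=-0.199510 → y ← -0.785276 + 0.36·(-0.199510) = -0.857099
s=2.080000, y=-0.857099: f=-0.045807 → y ← -0.857099 + 0.36·(-0.045807) = -0.873590
s=2.440000, y=-0.873590: f=-0.010517 → y ← -0.873590 + 0.36·(-0.010517) = -0.877376
y(2.8) ≈ -0.8774

-0.8774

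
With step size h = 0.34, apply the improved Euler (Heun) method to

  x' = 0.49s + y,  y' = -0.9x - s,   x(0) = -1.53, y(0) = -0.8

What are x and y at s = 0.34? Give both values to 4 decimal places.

-1.6941, -0.3480

Heun on (x,y): k1 = f(s_n, state_n); k2 = f(s_n + h, state_n + h·k1); state_{n+1} = state_n + (h/2)·(k1 + k2).
0.000000: (-1.530000, -0.800000)
  k1 = (-0.800000, 1.377000)
  predictor → (-1.802000, -0.331820)
  k2 = (-0.165220, 1.281800)
  → (-1.694087, -0.348004)
(x(0.34), y(0.34)) ≈ (-1.6941, -0.3480)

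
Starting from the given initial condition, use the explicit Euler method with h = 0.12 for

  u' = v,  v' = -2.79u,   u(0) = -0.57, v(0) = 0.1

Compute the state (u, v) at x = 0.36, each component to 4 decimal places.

Euler on (u,v): u_{n+1} = u_n + h·u', v_{n+1} = v_n + h·v'.
0.000000: (-0.570000, 0.100000); f=(0.100000, 1.590300) → (-0.558000, 0.290836)
0.120000: (-0.558000, 0.290836); f=(0.290836, 1.556820) → (-0.523100, 0.477654)
0.240000: (-0.523100, 0.477654); f=(0.477654, 1.459448) → (-0.465781, 0.652788)
(u(0.36), v(0.36)) ≈ (-0.4658, 0.6528)

-0.4658, 0.6528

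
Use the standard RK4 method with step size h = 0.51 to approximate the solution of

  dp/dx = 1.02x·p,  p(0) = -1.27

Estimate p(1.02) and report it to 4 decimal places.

RK4: k1 = f(x_n, p_n); k2 = f(x_n + h/2, p_n + (h/2)·k1); k3 = f(x_n + h/2, p_n + (h/2)·k2); k4 = f(x_n + h, p_n + h·k3); p_{n+1} = p_n + (h/6)·(k1 + 2k2 + 2k3 + k4).
x=0.000000, p=-1.270000:
  k1 = f(0.000000, -1.270000) = 0.000000
  k2 = f(0.255000, -1.270000) = -0.330327
  k3 = f(0.255000, -1.354233) = -0.352236
  k4 = f(0.510000, -1.449640) = -0.754103
  p ← -1.270000 + (0.51/6)·(k1 + 2k2 + 2k3 + k4) = -1.450134
x=0.510000, p=-1.450134:
  k1 = f(0.510000, -1.450134) = -0.754360
  k2 = f(0.765000, -1.642496) = -1.281640
  k3 = f(0.765000, -1.776953) = -1.386556
  k4 = f(1.020000, -2.157278) = -2.244432
  p ← -1.450134 + (0.51/6)·(k1 + 2k2 + 2k3 + k4) = -2.158625
p(1.02) ≈ -2.1586

-2.1586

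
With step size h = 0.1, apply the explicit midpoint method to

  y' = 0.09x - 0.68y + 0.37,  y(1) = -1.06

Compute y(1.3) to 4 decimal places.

Midpoint: k1 = f(x_n, y_n); k2 = f(x_n + h/2, y_n + (h/2)·k1); y_{n+1} = y_n + h·k2.
x=1.000000, y=-1.060000:
  k1 = f(1.000000, -1.060000) = 1.180800
  k2 = f(1.050000, -1.000960) = 1.145153
  y ← -1.060000 + 0.1·1.145153 = -0.945485
x=1.100000, y=-0.945485:
  k1 = f(1.100000, -0.945485) = 1.111930
  k2 = f(1.150000, -0.889888) = 1.078624
  y ← -0.945485 + 0.1·1.078624 = -0.837622
x=1.200000, y=-0.837622:
  k1 = f(1.200000, -0.837622) = 1.047583
  k2 = f(1.250000, -0.785243) = 1.016465
  y ← -0.837622 + 0.1·1.016465 = -0.735976
y(1.3) ≈ -0.7360

-0.7360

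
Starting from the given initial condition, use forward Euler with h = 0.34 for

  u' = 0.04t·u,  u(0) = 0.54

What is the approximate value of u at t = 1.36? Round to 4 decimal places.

Euler: u_{n+1} = u_n + h·f(t_n, u_n).
t=0.000000, u=0.540000: f=0.000000 → u ← 0.540000 + 0.34·0.000000 = 0.540000
t=0.340000, u=0.540000: f=0.007344 → u ← 0.540000 + 0.34·0.007344 = 0.542497
t=0.680000, u=0.542497: f=0.014756 → u ← 0.542497 + 0.34·0.014756 = 0.547514
t=1.020000, u=0.547514: f=0.022339 → u ← 0.547514 + 0.34·0.022339 = 0.555109
u(1.36) ≈ 0.5551

0.5551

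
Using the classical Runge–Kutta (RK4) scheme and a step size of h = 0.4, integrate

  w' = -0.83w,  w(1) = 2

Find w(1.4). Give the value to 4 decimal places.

RK4: k1 = f(x_n, w_n); k2 = f(x_n + h/2, w_n + (h/2)·k1); k3 = f(x_n + h/2, w_n + (h/2)·k2); k4 = f(x_n + h, w_n + h·k3); w_{n+1} = w_n + (h/6)·(k1 + 2k2 + 2k3 + k4).
x=1.000000, w=2.000000:
  k1 = f(1.000000, 2.000000) = -1.660000
  k2 = f(1.200000, 1.668000) = -1.384440
  k3 = f(1.200000, 1.723112) = -1.430183
  k4 = f(1.400000, 1.427927) = -1.185179
  w ← 2.000000 + (0.4/6)·(k1 + 2k2 + 2k3 + k4) = 1.435038
w(1.4) ≈ 1.4350

1.4350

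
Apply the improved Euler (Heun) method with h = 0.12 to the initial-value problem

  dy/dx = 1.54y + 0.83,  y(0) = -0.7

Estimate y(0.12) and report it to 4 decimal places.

-0.7325

Heun: k1 = f(x_n, y_n); k2 = f(x_n + h, y_n + h·k1); y_{n+1} = y_n + (h/2)·(k1 + k2).
x=0.000000, y=-0.700000:
  k1 = f(0.000000, -0.700000) = -0.248000
  k2 = f(0.120000, -0.729760) = -0.293830
  y ← -0.700000 + (0.12/2)·(-0.248000 + (-0.293830)) = -0.732510
y(0.12) ≈ -0.7325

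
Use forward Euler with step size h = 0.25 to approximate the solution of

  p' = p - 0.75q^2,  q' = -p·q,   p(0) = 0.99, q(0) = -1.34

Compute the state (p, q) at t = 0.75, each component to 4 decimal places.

1.0548, -0.5986

Euler on (p,q): p_{n+1} = p_n + h·p', q_{n+1} = q_n + h·q'.
0.000000: (0.990000, -1.340000); f=(-0.356700, 1.326600) → (0.900825, -1.008350)
0.250000: (0.900825, -1.008350); f=(0.138248, 0.908347) → (0.935387, -0.781263)
0.500000: (0.935387, -0.781263); f=(0.477608, 0.730783) → (1.054789, -0.598567)
(p(0.75), q(0.75)) ≈ (1.0548, -0.5986)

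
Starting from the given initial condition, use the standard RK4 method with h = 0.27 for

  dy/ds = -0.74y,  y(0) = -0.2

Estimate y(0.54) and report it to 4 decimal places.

-0.1341

RK4: k1 = f(s_n, y_n); k2 = f(s_n + h/2, y_n + (h/2)·k1); k3 = f(s_n + h/2, y_n + (h/2)·k2); k4 = f(s_n + h, y_n + h·k3); y_{n+1} = y_n + (h/6)·(k1 + 2k2 + 2k3 + k4).
s=0.000000, y=-0.200000:
  k1 = f(0.000000, -0.200000) = 0.148000
  k2 = f(0.135000, -0.180020) = 0.133215
  k3 = f(0.135000, -0.182016) = 0.134692
  k4 = f(0.270000, -0.163633) = 0.121089
  y ← -0.200000 + (0.27/6)·(k1 + 2k2 + 2k3 + k4) = -0.163779
s=0.270000, y=-0.163779:
  k1 = f(0.270000, -0.163779) = 0.121197
  k2 = f(0.405000, -0.147418) = 0.109089
  k3 = f(0.405000, -0.149052) = 0.110299
  k4 = f(0.540000, -0.133999) = 0.099159
  y ← -0.163779 + (0.27/6)·(k1 + 2k2 + 2k3 + k4) = -0.134118
y(0.54) ≈ -0.1341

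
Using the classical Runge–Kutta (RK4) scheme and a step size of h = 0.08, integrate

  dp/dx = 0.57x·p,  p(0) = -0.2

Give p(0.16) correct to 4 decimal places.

-0.2015

RK4: k1 = f(x_n, p_n); k2 = f(x_n + h/2, p_n + (h/2)·k1); k3 = f(x_n + h/2, p_n + (h/2)·k2); k4 = f(x_n + h, p_n + h·k3); p_{n+1} = p_n + (h/6)·(k1 + 2k2 + 2k3 + k4).
x=0.000000, p=-0.200000:
  k1 = f(0.000000, -0.200000) = 0.000000
  k2 = f(0.040000, -0.200000) = -0.004560
  k3 = f(0.040000, -0.200182) = -0.004564
  k4 = f(0.080000, -0.200365) = -0.009137
  p ← -0.200000 + (0.08/6)·(k1 + 2k2 + 2k3 + k4) = -0.200365
x=0.080000, p=-0.200365:
  k1 = f(0.080000, -0.200365) = -0.009137
  k2 = f(0.120000, -0.200731) = -0.013730
  k3 = f(0.120000, -0.200914) = -0.013743
  k4 = f(0.160000, -0.201465) = -0.018374
  p ← -0.200365 + (0.08/6)·(k1 + 2k2 + 2k3 + k4) = -0.201465
p(0.16) ≈ -0.2015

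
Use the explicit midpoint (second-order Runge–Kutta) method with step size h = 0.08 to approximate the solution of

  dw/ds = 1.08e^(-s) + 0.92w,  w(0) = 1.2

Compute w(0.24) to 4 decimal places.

Midpoint: k1 = f(s_n, w_n); k2 = f(s_n + h/2, w_n + (h/2)·k1); w_{n+1} = w_n + h·k2.
s=0.000000, w=1.200000:
  k1 = f(0.000000, 1.200000) = 2.184000
  k2 = f(0.040000, 1.287360) = 2.222024
  w ← 1.200000 + 0.08·2.222024 = 1.377762
s=0.080000, w=1.377762:
  k1 = f(0.080000, 1.377762) = 2.264507
  k2 = f(0.120000, 1.468342) = 2.308749
  w ← 1.377762 + 0.08·2.308749 = 1.562462
s=0.160000, w=1.562462:
  k1 = f(0.160000, 1.562462) = 2.357780
  k2 = f(0.200000, 1.656773) = 2.408460
  w ← 1.562462 + 0.08·2.408460 = 1.755139
w(0.24) ≈ 1.7551

1.7551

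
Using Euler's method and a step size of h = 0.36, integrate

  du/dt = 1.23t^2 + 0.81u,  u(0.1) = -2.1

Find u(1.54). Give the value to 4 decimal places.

-4.6773

Euler: u_{n+1} = u_n + h·f(t_n, u_n).
t=0.100000, u=-2.100000: f=-1.688700 → u ← -2.100000 + 0.36·(-1.688700) = -2.707932
t=0.460000, u=-2.707932: f=-1.933157 → u ← -2.707932 + 0.36·(-1.933157) = -3.403868
t=0.820000, u=-3.403868: f=-1.930081 → u ← -3.403868 + 0.36·(-1.930081) = -4.098698
t=1.180000, u=-4.098698: f=-1.607293 → u ← -4.098698 + 0.36·(-1.607293) = -4.677323
u(1.54) ≈ -4.6773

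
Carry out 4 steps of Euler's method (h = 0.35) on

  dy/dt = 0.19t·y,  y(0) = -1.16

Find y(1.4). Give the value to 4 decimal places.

-1.3290

Euler: y_{n+1} = y_n + h·f(t_n, y_n).
t=0.000000, y=-1.160000: f=0.000000 → y ← -1.160000 + 0.35·0.000000 = -1.160000
t=0.350000, y=-1.160000: f=-0.077140 → y ← -1.160000 + 0.35·(-0.077140) = -1.186999
t=0.700000, y=-1.186999: f=-0.157871 → y ← -1.186999 + 0.35·(-0.157871) = -1.242254
t=1.050000, y=-1.242254: f=-0.247830 → y ← -1.242254 + 0.35·(-0.247830) = -1.328994
y(1.4) ≈ -1.3290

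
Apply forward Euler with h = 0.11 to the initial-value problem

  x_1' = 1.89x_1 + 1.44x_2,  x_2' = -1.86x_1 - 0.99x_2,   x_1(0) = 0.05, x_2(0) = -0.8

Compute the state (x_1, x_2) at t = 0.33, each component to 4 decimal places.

Euler on (x_1,x_2): x_1_{n+1} = x_1_n + h·x_1', x_2_{n+1} = x_2_n + h·x_2'.
0.000000: (0.050000, -0.800000); f=(-1.057500, 0.699000) → (-0.066325, -0.723110)
0.110000: (-0.066325, -0.723110); f=(-1.166633, 0.839243) → (-0.194655, -0.630793)
0.220000: (-0.194655, -0.630793); f=(-1.276239, 0.986543) → (-0.335041, -0.522274)
(x_1(0.33), x_2(0.33)) ≈ (-0.3350, -0.5223)

-0.3350, -0.5223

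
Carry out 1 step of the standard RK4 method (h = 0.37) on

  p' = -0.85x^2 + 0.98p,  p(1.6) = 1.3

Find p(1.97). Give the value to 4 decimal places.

0.6713

RK4: k1 = f(x_n, p_n); k2 = f(x_n + h/2, p_n + (h/2)·k1); k3 = f(x_n + h/2, p_n + (h/2)·k2); k4 = f(x_n + h, p_n + h·k3); p_{n+1} = p_n + (h/6)·(k1 + 2k2 + 2k3 + k4).
x=1.600000, p=1.300000:
  k1 = f(1.600000, 1.300000) = -0.902000
  k2 = f(1.785000, 1.133130) = -1.597824
  k3 = f(1.785000, 1.004403) = -1.723977
  k4 = f(1.970000, 0.662129) = -2.649879
  p ← 1.300000 + (0.37/6)·(k1 + 2k2 + 2k3 + k4) = 0.671279
p(1.97) ≈ 0.6713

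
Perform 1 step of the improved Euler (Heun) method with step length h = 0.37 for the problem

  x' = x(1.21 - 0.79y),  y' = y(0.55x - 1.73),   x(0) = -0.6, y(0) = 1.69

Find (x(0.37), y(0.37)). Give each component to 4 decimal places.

-0.6806, 0.8939

Heun on (x,y): k1 = f(t_n, state_n); k2 = f(t_n + h, state_n + h·k1); state_{n+1} = state_n + (h/2)·(k1 + k2).
0.000000: (-0.600000, 1.690000)
  k1 = (0.075060, -3.481400)
  predictor → (-0.572228, 0.401882)
  k2 = (-0.510721, -0.821738)
  → (-0.680597, 0.893919)
(x(0.37), y(0.37)) ≈ (-0.6806, 0.8939)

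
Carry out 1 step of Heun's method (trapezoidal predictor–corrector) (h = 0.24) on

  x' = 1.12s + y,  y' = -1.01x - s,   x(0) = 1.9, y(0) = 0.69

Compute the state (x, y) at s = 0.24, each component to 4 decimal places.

Heun on (x,y): k1 = f(s_n, state_n); k2 = f(s_n + h, state_n + h·k1); state_{n+1} = state_n + (h/2)·(k1 + k2).
0.000000: (1.900000, 0.690000)
  k1 = (0.690000, -1.919000)
  predictor → (2.065600, 0.229440)
  k2 = (0.498240, -2.326256)
  → (2.042589, 0.180569)
(x(0.24), y(0.24)) ≈ (2.0426, 0.1806)

2.0426, 0.1806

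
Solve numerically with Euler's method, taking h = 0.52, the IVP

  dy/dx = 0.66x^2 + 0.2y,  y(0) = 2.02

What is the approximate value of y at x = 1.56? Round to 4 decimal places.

Euler: y_{n+1} = y_n + h·f(x_n, y_n).
x=0.000000, y=2.020000: f=0.404000 → y ← 2.020000 + 0.52·0.404000 = 2.230080
x=0.520000, y=2.230080: f=0.624480 → y ← 2.230080 + 0.52·0.624480 = 2.554810
x=1.040000, y=2.554810: f=1.224818 → y ← 2.554810 + 0.52·1.224818 = 3.191715
y(1.56) ≈ 3.1917

3.1917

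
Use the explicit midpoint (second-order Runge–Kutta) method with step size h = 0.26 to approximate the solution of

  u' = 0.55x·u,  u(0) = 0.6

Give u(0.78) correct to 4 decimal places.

0.7081

Midpoint: k1 = f(x_n, u_n); k2 = f(x_n + h/2, u_n + (h/2)·k1); u_{n+1} = u_n + h·k2.
x=0.000000, u=0.600000:
  k1 = f(0.000000, 0.600000) = 0.000000
  k2 = f(0.130000, 0.600000) = 0.042900
  u ← 0.600000 + 0.26·0.042900 = 0.611154
x=0.260000, u=0.611154:
  k1 = f(0.260000, 0.611154) = 0.087395
  k2 = f(0.390000, 0.622515) = 0.133530
  u ← 0.611154 + 0.26·0.133530 = 0.645872
x=0.520000, u=0.645872:
  k1 = f(0.520000, 0.645872) = 0.184719
  k2 = f(0.650000, 0.669885) = 0.239484
  u ← 0.645872 + 0.26·0.239484 = 0.708138
u(0.78) ≈ 0.7081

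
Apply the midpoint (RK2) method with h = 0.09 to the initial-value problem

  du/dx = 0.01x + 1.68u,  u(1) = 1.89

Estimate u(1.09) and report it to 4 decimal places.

2.1984

Midpoint: k1 = f(x_n, u_n); k2 = f(x_n + h/2, u_n + (h/2)·k1); u_{n+1} = u_n + h·k2.
x=1.000000, u=1.890000:
  k1 = f(1.000000, 1.890000) = 3.185200
  k2 = f(1.045000, 2.033334) = 3.426451
  u ← 1.890000 + 0.09·3.426451 = 2.198381
u(1.09) ≈ 2.1984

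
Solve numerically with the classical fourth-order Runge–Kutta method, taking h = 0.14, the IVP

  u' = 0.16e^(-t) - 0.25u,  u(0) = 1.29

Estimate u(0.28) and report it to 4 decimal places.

1.2405

RK4: k1 = f(t_n, u_n); k2 = f(t_n + h/2, u_n + (h/2)·k1); k3 = f(t_n + h/2, u_n + (h/2)·k2); k4 = f(t_n + h, u_n + h·k3); u_{n+1} = u_n + (h/6)·(k1 + 2k2 + 2k3 + k4).
t=0.000000, u=1.290000:
  k1 = f(0.000000, 1.290000) = -0.162500
  k2 = f(0.070000, 1.278625) = -0.170473
  k3 = f(0.070000, 1.278067) = -0.170334
  k4 = f(0.140000, 1.266153) = -0.177441
  u ← 1.290000 + (0.14/6)·(k1 + 2k2 + 2k3 + k4) = 1.266164
t=0.140000, u=1.266164:
  k1 = f(0.140000, 1.266164) = -0.177444
  k2 = f(0.210000, 1.253743) = -0.183742
  k3 = f(0.210000, 1.253302) = -0.183632
  k4 = f(0.280000, 1.240455) = -0.189188
  u ← 1.266164 + (0.14/6)·(k1 + 2k2 + 2k3 + k4) = 1.240465
u(0.28) ≈ 1.2405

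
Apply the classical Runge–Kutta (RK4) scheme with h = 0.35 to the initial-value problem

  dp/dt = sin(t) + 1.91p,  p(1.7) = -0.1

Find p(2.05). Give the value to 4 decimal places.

0.2800

RK4: k1 = f(t_n, p_n); k2 = f(t_n + h/2, p_n + (h/2)·k1); k3 = f(t_n + h/2, p_n + (h/2)·k2); k4 = f(t_n + h, p_n + h·k3); p_{n+1} = p_n + (h/6)·(k1 + 2k2 + 2k3 + k4).
t=1.700000, p=-0.100000:
  k1 = f(1.700000, -0.100000) = 0.800665
  k2 = f(1.875000, 0.040116) = 1.030708
  k3 = f(1.875000, 0.080374) = 1.107600
  k4 = f(2.050000, 0.287660) = 1.436793
  p ← -0.100000 + (0.35/6)·(k1 + 2k2 + 2k3 + k4) = 0.279988
p(2.05) ≈ 0.2800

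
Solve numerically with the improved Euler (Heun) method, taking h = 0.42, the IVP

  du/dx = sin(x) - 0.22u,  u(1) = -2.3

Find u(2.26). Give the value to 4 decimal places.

-0.7357

Heun: k1 = f(x_n, u_n); k2 = f(x_n + h, u_n + h·k1); u_{n+1} = u_n + (h/2)·(k1 + k2).
x=1.000000, u=-2.300000:
  k1 = f(1.000000, -2.300000) = 1.347471
  k2 = f(1.420000, -1.734062) = 1.370145
  u ← -2.300000 + (0.42/2)·(1.347471 + 1.370145) = -1.729301
x=1.420000, u=-1.729301:
  k1 = f(1.420000, -1.729301) = 1.369098
  k2 = f(1.840000, -1.154279) = 1.217924
  u ← -1.729301 + (0.42/2)·(1.369098 + 1.217924) = -1.186026
x=1.840000, u=-1.186026:
  k1 = f(1.840000, -1.186026) = 1.224909
  k2 = f(2.260000, -0.671564) = 0.919497
  u ← -1.186026 + (0.42/2)·(1.224909 + 0.919497) = -0.735701
u(2.26) ≈ -0.7357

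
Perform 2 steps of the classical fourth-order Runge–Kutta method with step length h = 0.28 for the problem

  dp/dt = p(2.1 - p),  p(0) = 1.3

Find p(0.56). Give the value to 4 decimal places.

RK4: k1 = f(t_n, p_n); k2 = f(t_n + h/2, p_n + (h/2)·k1); k3 = f(t_n + h/2, p_n + (h/2)·k2); k4 = f(t_n + h, p_n + h·k3); p_{n+1} = p_n + (h/6)·(k1 + 2k2 + 2k3 + k4).
t=0.000000, p=1.300000:
  k1 = f(0.000000, 1.300000) = 1.040000
  k2 = f(0.140000, 1.445600) = 0.946001
  k3 = f(0.140000, 1.432440) = 0.956240
  k4 = f(0.280000, 1.567747) = 0.834438
  p ← 1.300000 + (0.28/6)·(k1 + 2k2 + 2k3 + k4) = 1.565016
t=0.280000, p=1.565016:
  k1 = f(0.280000, 1.565016) = 0.837258
  k2 = f(0.420000, 1.682232) = 0.702782
  k3 = f(0.420000, 1.663406) = 0.726233
  k4 = f(0.560000, 1.768362) = 0.586457
  p ← 1.565016 + (0.28/6)·(k1 + 2k2 + 2k3 + k4) = 1.764831
p(0.56) ≈ 1.7648

1.7648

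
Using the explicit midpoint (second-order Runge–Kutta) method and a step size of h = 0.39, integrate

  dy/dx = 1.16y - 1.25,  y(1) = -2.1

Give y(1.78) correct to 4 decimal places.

Midpoint: k1 = f(x_n, y_n); k2 = f(x_n + h/2, y_n + (h/2)·k1); y_{n+1} = y_n + h·k2.
x=1.000000, y=-2.100000:
  k1 = f(1.000000, -2.100000) = -3.686000
  k2 = f(1.195000, -2.818770) = -4.519773
  y ← -2.100000 + 0.39·(-4.519773) = -3.862712
x=1.390000, y=-3.862712:
  k1 = f(1.390000, -3.862712) = -5.730745
  k2 = f(1.585000, -4.980207) = -7.027040
  y ← -3.862712 + 0.39·(-7.027040) = -6.603257
y(1.78) ≈ -6.6033

-6.6033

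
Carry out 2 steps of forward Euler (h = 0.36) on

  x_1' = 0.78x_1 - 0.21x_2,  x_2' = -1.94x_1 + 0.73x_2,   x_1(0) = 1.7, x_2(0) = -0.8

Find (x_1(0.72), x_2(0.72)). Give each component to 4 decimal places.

3.0324, -4.3379

Euler on (x_1,x_2): x_1_{n+1} = x_1_n + h·x_1', x_2_{n+1} = x_2_n + h·x_2'.
0.000000: (1.700000, -0.800000); f=(1.494000, -3.882000) → (2.237840, -2.197520)
0.360000: (2.237840, -2.197520); f=(2.206994, -5.945599) → (3.032358, -4.337936)
(x_1(0.72), x_2(0.72)) ≈ (3.0324, -4.3379)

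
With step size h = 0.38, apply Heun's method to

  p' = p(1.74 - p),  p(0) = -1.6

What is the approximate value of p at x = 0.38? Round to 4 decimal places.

Heun: k1 = f(x_n, p_n); k2 = f(x_n + h, p_n + h·k1); p_{n+1} = p_n + (h/2)·(k1 + k2).
x=0.000000, p=-1.600000:
  k1 = f(0.000000, -1.600000) = -5.344000
  k2 = f(0.380000, -3.630720) = -19.499581
  p ← -1.600000 + (0.38/2)·(-5.344000 + (-19.499581)) = -6.320280
p(0.38) ≈ -6.3203

-6.3203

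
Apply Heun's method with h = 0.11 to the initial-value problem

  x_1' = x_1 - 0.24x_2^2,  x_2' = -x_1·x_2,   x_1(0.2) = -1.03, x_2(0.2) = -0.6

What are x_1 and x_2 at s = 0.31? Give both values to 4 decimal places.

Heun on (x_1,x_2): k1 = f(s_n, state_n); k2 = f(s_n + h, state_n + h·k1); state_{n+1} = state_n + (h/2)·(k1 + k2).
0.200000: (-1.030000, -0.600000)
  k1 = (-1.116400, -0.618000)
  predictor → (-1.152804, -0.667980)
  k2 = (-1.259891, -0.770050)
  → (-1.160696, -0.676343)
(x_1(0.31), x_2(0.31)) ≈ (-1.1607, -0.6763)

-1.1607, -0.6763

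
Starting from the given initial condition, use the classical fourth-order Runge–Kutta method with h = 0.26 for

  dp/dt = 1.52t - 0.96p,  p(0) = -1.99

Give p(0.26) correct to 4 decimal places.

-1.5031

RK4: k1 = f(t_n, p_n); k2 = f(t_n + h/2, p_n + (h/2)·k1); k3 = f(t_n + h/2, p_n + (h/2)·k2); k4 = f(t_n + h, p_n + h·k3); p_{n+1} = p_n + (h/6)·(k1 + 2k2 + 2k3 + k4).
t=0.000000, p=-1.990000:
  k1 = f(0.000000, -1.990000) = 1.910400
  k2 = f(0.130000, -1.741648) = 1.869582
  k3 = f(0.130000, -1.746954) = 1.874676
  k4 = f(0.260000, -1.502584) = 1.837681
  p ← -1.990000 + (0.26/6)·(k1 + 2k2 + 2k3 + k4) = -1.503081
p(0.26) ≈ -1.5031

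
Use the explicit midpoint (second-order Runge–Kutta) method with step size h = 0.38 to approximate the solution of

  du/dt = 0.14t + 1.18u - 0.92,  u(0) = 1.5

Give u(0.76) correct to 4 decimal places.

2.5584

Midpoint: k1 = f(t_n, u_n); k2 = f(t_n + h/2, u_n + (h/2)·k1); u_{n+1} = u_n + h·k2.
t=0.000000, u=1.500000:
  k1 = f(0.000000, 1.500000) = 0.850000
  k2 = f(0.190000, 1.661500) = 1.067170
  u ← 1.500000 + 0.38·1.067170 = 1.905525
t=0.380000, u=1.905525:
  k1 = f(0.380000, 1.905525) = 1.381719
  k2 = f(0.570000, 2.168051) = 1.718100
  u ← 1.905525 + 0.38·1.718100 = 2.558403
u(0.76) ≈ 2.5584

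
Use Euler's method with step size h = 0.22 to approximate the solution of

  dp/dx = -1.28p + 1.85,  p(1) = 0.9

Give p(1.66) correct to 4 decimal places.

Euler: p_{n+1} = p_n + h·f(x_n, p_n).
x=1.000000, p=0.900000: f=0.698000 → p ← 0.900000 + 0.22·0.698000 = 1.053560
x=1.220000, p=1.053560: f=0.501443 → p ← 1.053560 + 0.22·0.501443 = 1.163878
x=1.440000, p=1.163878: f=0.360237 → p ← 1.163878 + 0.22·0.360237 = 1.243130
p(1.66) ≈ 1.2431

1.2431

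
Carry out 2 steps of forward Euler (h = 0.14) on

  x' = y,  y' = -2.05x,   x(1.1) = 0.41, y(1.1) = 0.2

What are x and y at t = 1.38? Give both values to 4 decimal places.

Euler on (x,y): x_{n+1} = x_n + h·x', y_{n+1} = y_n + h·y'.
1.100000: (0.410000, 0.200000); f=(0.200000, -0.840500) → (0.438000, 0.082330)
1.240000: (0.438000, 0.082330); f=(0.082330, -0.897900) → (0.449526, -0.043376)
(x(1.38), y(1.38)) ≈ (0.4495, -0.0434)

0.4495, -0.0434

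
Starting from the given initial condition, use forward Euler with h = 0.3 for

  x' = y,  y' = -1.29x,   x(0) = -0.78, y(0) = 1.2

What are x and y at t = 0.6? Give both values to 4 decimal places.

0.0306, 1.6644

Euler on (x,y): x_{n+1} = x_n + h·x', y_{n+1} = y_n + h·y'.
0.000000: (-0.780000, 1.200000); f=(1.200000, 1.006200) → (-0.420000, 1.501860)
0.300000: (-0.420000, 1.501860); f=(1.501860, 0.541800) → (0.030558, 1.664400)
(x(0.6), y(0.6)) ≈ (0.0306, 1.6644)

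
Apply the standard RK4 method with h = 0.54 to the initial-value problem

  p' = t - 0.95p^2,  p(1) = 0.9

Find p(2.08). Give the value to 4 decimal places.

1.3202

RK4: k1 = f(t_n, p_n); k2 = f(t_n + h/2, p_n + (h/2)·k1); k3 = f(t_n + h/2, p_n + (h/2)·k2); k4 = f(t_n + h, p_n + h·k3); p_{n+1} = p_n + (h/6)·(k1 + 2k2 + 2k3 + k4).
t=1.000000, p=0.900000:
  k1 = f(1.000000, 0.900000) = 0.230500
  k2 = f(1.270000, 0.962235) = 0.390399
  k3 = f(1.270000, 1.005408) = 0.309698
  k4 = f(1.540000, 1.067237) = 0.457955
  p ← 0.900000 + (0.54/6)·(k1 + 2k2 + 2k3 + k4) = 1.087978
t=1.540000, p=1.087978:
  k1 = f(1.540000, 1.087978) = 0.415488
  k2 = f(1.810000, 1.200160) = 0.441635
  k3 = f(1.810000, 1.207220) = 0.425489
  k4 = f(2.080000, 1.317743) = 0.430377
  p ← 1.087978 + (0.54/6)·(k1 + 2k2 + 2k3 + k4) = 1.320189
p(2.08) ≈ 1.3202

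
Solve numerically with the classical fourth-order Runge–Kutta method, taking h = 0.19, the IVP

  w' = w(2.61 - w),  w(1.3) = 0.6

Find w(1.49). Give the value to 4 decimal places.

RK4: k1 = f(x_n, w_n); k2 = f(x_n + h/2, w_n + (h/2)·k1); k3 = f(x_n + h/2, w_n + (h/2)·k2); k4 = f(x_n + h, w_n + h·k3); w_{n+1} = w_n + (h/6)·(k1 + 2k2 + 2k3 + k4).
x=1.300000, w=0.600000:
  k1 = f(1.300000, 0.600000) = 1.206000
  k2 = f(1.395000, 0.714570) = 1.354417
  k3 = f(1.395000, 0.728670) = 1.370868
  k4 = f(1.490000, 0.860465) = 1.505414
  w ← 0.600000 + (0.19/6)·(k1 + 2k2 + 2k3 + k4) = 0.858463
w(1.49) ≈ 0.8585

0.8585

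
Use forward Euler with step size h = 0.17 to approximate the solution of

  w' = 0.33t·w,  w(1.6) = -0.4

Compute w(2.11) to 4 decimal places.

Euler: w_{n+1} = w_n + h·f(t_n, w_n).
t=1.600000, w=-0.400000: f=-0.211200 → w ← -0.400000 + 0.17·(-0.211200) = -0.435904
t=1.770000, w=-0.435904: f=-0.254612 → w ← -0.435904 + 0.17·(-0.254612) = -0.479188
t=1.940000, w=-0.479188: f=-0.306776 → w ← -0.479188 + 0.17·(-0.306776) = -0.531340
w(2.11) ≈ -0.5313

-0.5313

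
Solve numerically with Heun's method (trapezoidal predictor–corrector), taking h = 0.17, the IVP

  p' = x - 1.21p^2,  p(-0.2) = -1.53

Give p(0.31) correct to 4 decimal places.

Heun: k1 = f(x_n, p_n); k2 = f(x_n + h, p_n + h·k1); p_{n+1} = p_n + (h/2)·(k1 + k2).
x=-0.200000, p=-1.530000:
  k1 = f(-0.200000, -1.530000) = -3.032489
  k2 = f(-0.030000, -2.045523) = -5.092839
  p ← -1.530000 + (0.17/2)·(-3.032489 + (-5.092839)) = -2.220653
x=-0.030000, p=-2.220653:
  k1 = f(-0.030000, -2.220653) = -5.996872
  k2 = f(0.140000, -3.240121) = -12.563046
  p ← -2.220653 + (0.17/2)·(-5.996872 + (-12.563046)) = -3.798246
x=0.140000, p=-3.798246:
  k1 = f(0.140000, -3.798246) = -17.316274
  k2 = f(0.310000, -6.742013) = -54.690228
  p ← -3.798246 + (0.17/2)·(-17.316274 + (-54.690228)) = -9.918799
p(0.31) ≈ -9.9188

-9.9188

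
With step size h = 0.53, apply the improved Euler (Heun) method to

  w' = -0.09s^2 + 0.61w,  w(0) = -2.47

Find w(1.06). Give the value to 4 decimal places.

Heun: k1 = f(s_n, w_n); k2 = f(s_n + h, w_n + h·k1); w_{n+1} = w_n + (h/2)·(k1 + k2).
s=0.000000, w=-2.470000:
  k1 = f(0.000000, -2.470000) = -1.506700
  k2 = f(0.530000, -3.268551) = -2.019097
  w ← -2.470000 + (0.53/2)·(-1.506700 + (-2.019097)) = -3.404336
s=0.530000, w=-3.404336:
  k1 = f(0.530000, -3.404336) = -2.101926
  k2 = f(1.060000, -4.518357) = -2.857322
  w ← -3.404336 + (0.53/2)·(-2.101926 + (-2.857322)) = -4.718537
w(1.06) ≈ -4.7185

-4.7185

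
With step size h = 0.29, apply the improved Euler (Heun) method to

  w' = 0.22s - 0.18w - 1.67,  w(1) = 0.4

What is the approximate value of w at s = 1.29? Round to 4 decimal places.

Heun: k1 = f(s_n, w_n); k2 = f(s_n + h, w_n + h·k1); w_{n+1} = w_n + (h/2)·(k1 + k2).
s=1.000000, w=0.400000:
  k1 = f(1.000000, 0.400000) = -1.522000
  k2 = f(1.290000, -0.041380) = -1.378752
  w ← 0.400000 + (0.29/2)·(-1.522000 + (-1.378752)) = -0.020609
w(1.29) ≈ -0.0206

-0.0206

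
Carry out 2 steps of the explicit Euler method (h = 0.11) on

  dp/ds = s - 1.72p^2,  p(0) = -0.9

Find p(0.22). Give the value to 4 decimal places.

Euler: p_{n+1} = p_n + h·f(s_n, p_n).
s=0.000000, p=-0.900000: f=-1.393200 → p ← -0.900000 + 0.11·(-1.393200) = -1.053252
s=0.110000, p=-1.053252: f=-1.798064 → p ← -1.053252 + 0.11·(-1.798064) = -1.251039
p(0.22) ≈ -1.2510

-1.2510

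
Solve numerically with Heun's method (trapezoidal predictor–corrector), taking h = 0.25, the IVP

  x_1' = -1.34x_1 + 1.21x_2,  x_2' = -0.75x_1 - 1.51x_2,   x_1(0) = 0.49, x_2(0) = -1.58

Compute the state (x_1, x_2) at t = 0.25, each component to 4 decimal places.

0.0318, -1.1105

Heun on (x_1,x_2): k1 = f(t_n, state_n); k2 = f(t_n + h, state_n + h·k1); state_{n+1} = state_n + (h/2)·(k1 + k2).
0.000000: (0.490000, -1.580000)
  k1 = (-2.568400, 2.018300)
  predictor → (-0.152100, -1.075425)
  k2 = (-1.097450, 1.737967)
  → (0.031769, -1.110467)
(x_1(0.25), x_2(0.25)) ≈ (0.0318, -1.1105)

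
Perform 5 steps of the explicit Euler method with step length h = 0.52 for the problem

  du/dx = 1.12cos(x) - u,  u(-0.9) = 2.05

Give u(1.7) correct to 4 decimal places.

0.7068

Euler: u_{n+1} = u_n + h·f(x_n, u_n).
x=-0.900000, u=2.050000: f=-1.353797 → u ← 2.050000 + 0.52·(-1.353797) = 1.346026
x=-0.380000, u=1.346026: f=-0.305921 → u ← 1.346026 + 0.52·(-0.305921) = 1.186947
x=0.140000, u=1.186947: f=-0.077905 → u ← 1.186947 + 0.52·(-0.077905) = 1.146436
x=0.660000, u=1.146436: f=-0.261645 → u ← 1.146436 + 0.52·(-0.261645) = 1.010381
x=1.180000, u=1.010381: f=-0.583745 → u ← 1.010381 + 0.52·(-0.583745) = 0.706833
u(1.7) ≈ 0.7068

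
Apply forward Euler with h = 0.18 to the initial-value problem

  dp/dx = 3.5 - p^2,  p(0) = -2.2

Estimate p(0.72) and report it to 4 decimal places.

-5.6535

Euler: p_{n+1} = p_n + h·f(x_n, p_n).
x=0.000000, p=-2.200000: f=-1.340000 → p ← -2.200000 + 0.18·(-1.340000) = -2.441200
x=0.180000, p=-2.441200: f=-2.459457 → p ← -2.441200 + 0.18·(-2.459457) = -2.883902
x=0.360000, p=-2.883902: f=-4.816893 → p ← -2.883902 + 0.18·(-4.816893) = -3.750943
x=0.540000, p=-3.750943: f=-10.569574 → p ← -3.750943 + 0.18·(-10.569574) = -5.653466
p(0.72) ≈ -5.6535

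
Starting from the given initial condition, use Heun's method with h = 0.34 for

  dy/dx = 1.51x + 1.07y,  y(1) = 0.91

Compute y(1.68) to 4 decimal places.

3.7537

Heun: k1 = f(x_n, y_n); k2 = f(x_n + h, y_n + h·k1); y_{n+1} = y_n + (h/2)·(k1 + k2).
x=1.000000, y=0.910000:
  k1 = f(1.000000, 0.910000) = 2.483700
  k2 = f(1.340000, 1.754458) = 3.900670
  y ← 0.910000 + (0.34/2)·(2.483700 + 3.900670) = 1.995343
x=1.340000, y=1.995343:
  k1 = f(1.340000, 1.995343) = 4.158417
  k2 = f(1.680000, 3.409205) = 6.184649
  y ← 1.995343 + (0.34/2)·(4.158417 + 6.184649) = 3.753664
y(1.68) ≈ 3.7537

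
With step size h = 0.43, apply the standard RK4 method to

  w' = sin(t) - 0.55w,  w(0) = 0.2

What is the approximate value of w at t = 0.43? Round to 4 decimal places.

RK4: k1 = f(t_n, w_n); k2 = f(t_n + h/2, w_n + (h/2)·k1); k3 = f(t_n + h/2, w_n + (h/2)·k2); k4 = f(t_n + h, w_n + h·k3); w_{n+1} = w_n + (h/6)·(k1 + 2k2 + 2k3 + k4).
t=0.000000, w=0.200000:
  k1 = f(0.000000, 0.200000) = -0.110000
  k2 = f(0.215000, 0.176350) = 0.116355
  k3 = f(0.215000, 0.225016) = 0.089588
  k4 = f(0.430000, 0.238523) = 0.285683
  w ← 0.200000 + (0.43/6)·(k1 + 2k2 + 2k3 + k4) = 0.242109
w(0.43) ≈ 0.2421

0.2421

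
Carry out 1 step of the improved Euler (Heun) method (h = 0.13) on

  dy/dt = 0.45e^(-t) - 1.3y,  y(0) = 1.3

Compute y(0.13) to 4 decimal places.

Heun: k1 = f(t_n, y_n); k2 = f(t_n + h, y_n + h·k1); y_{n+1} = y_n + (h/2)·(k1 + k2).
t=0.000000, y=1.300000:
  k1 = f(0.000000, 1.300000) = -1.240000
  k2 = f(0.130000, 1.138800) = -1.085297
  y ← 1.300000 + (0.13/2)·(-1.240000 + (-1.085297)) = 1.148856
y(0.13) ≈ 1.1489

1.1489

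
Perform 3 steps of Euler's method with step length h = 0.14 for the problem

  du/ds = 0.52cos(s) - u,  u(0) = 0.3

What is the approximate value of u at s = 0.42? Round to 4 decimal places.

Euler: u_{n+1} = u_n + h·f(s_n, u_n).
s=0.000000, u=0.300000: f=0.220000 → u ← 0.300000 + 0.14·0.220000 = 0.330800
s=0.140000, u=0.330800: f=0.184112 → u ← 0.330800 + 0.14·0.184112 = 0.356576
s=0.280000, u=0.356576: f=0.143173 → u ← 0.356576 + 0.14·0.143173 = 0.376620
u(0.42) ≈ 0.3766

0.3766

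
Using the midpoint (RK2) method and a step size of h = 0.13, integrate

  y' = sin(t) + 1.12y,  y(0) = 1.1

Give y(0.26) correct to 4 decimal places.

Midpoint: k1 = f(t_n, y_n); k2 = f(t_n + h/2, y_n + (h/2)·k1); y_{n+1} = y_n + h·k2.
t=0.000000, y=1.100000:
  k1 = f(0.000000, 1.100000) = 1.232000
  k2 = f(0.065000, 1.180080) = 1.386644
  y ← 1.100000 + 0.13·1.386644 = 1.280264
t=0.130000, y=1.280264:
  k1 = f(0.130000, 1.280264) = 1.563529
  k2 = f(0.195000, 1.381893) = 1.741487
  y ← 1.280264 + 0.13·1.741487 = 1.506657
y(0.26) ≈ 1.5067

1.5067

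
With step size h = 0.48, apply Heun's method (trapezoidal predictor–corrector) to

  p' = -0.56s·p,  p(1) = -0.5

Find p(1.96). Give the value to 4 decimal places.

Heun: k1 = f(s_n, p_n); k2 = f(s_n + h, p_n + h·k1); p_{n+1} = p_n + (h/2)·(k1 + k2).
s=1.000000, p=-0.500000:
  k1 = f(1.000000, -0.500000) = 0.280000
  k2 = f(1.480000, -0.365600) = 0.303009
  p ← -0.500000 + (0.48/2)·(0.280000 + 0.303009) = -0.360078
s=1.480000, p=-0.360078:
  k1 = f(1.480000, -0.360078) = 0.298432
  k2 = f(1.960000, -0.216830) = 0.237993
  p ← -0.360078 + (0.48/2)·(0.298432 + 0.237993) = -0.231336
p(1.96) ≈ -0.2313

-0.2313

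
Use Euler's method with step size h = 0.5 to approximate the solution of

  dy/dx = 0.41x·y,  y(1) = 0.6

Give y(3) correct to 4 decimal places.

Euler: y_{n+1} = y_n + h·f(x_n, y_n).
x=1.000000, y=0.600000: f=0.246000 → y ← 0.600000 + 0.5·0.246000 = 0.723000
x=1.500000, y=0.723000: f=0.444645 → y ← 0.723000 + 0.5·0.444645 = 0.945322
x=2.000000, y=0.945322: f=0.775164 → y ← 0.945322 + 0.5·0.775164 = 1.332905
x=2.500000, y=1.332905: f=1.366227 → y ← 1.332905 + 0.5·1.366227 = 2.016018
y(3) ≈ 2.0160

2.0160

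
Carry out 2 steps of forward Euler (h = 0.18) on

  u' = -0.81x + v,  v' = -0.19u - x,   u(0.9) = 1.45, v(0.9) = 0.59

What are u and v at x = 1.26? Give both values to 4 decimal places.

Euler on (u,v): u_{n+1} = u_n + h·u', v_{n+1} = v_n + h·v'.
0.900000: (1.450000, 0.590000); f=(-0.139000, -1.175500) → (1.424980, 0.378410)
1.080000: (1.424980, 0.378410); f=(-0.496390, -1.350746) → (1.335630, 0.135276)
(u(1.26), v(1.26)) ≈ (1.3356, 0.1353)

1.3356, 0.1353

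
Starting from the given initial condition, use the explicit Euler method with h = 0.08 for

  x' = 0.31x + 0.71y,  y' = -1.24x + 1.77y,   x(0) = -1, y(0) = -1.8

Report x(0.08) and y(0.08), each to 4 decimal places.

-1.1270, -1.9557

Euler on (x,y): x_{n+1} = x_n + h·x', y_{n+1} = y_n + h·y'.
0.000000: (-1.000000, -1.800000); f=(-1.588000, -1.946000) → (-1.127040, -1.955680)
(x(0.08), y(0.08)) ≈ (-1.1270, -1.9557)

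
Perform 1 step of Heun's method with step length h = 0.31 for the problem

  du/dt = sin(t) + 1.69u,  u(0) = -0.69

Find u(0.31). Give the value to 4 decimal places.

-1.0989

Heun: k1 = f(t_n, u_n); k2 = f(t_n + h, u_n + h·k1); u_{n+1} = u_n + (h/2)·(k1 + k2).
t=0.000000, u=-0.690000:
  k1 = f(0.000000, -0.690000) = -1.166100
  k2 = f(0.310000, -1.051491) = -1.471961
  u ← -0.690000 + (0.31/2)·(-1.166100 + (-1.471961)) = -1.098899
u(0.31) ≈ -1.0989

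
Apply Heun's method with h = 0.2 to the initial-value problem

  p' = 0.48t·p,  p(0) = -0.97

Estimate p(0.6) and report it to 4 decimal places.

Heun: k1 = f(t_n, p_n); k2 = f(t_n + h, p_n + h·k1); p_{n+1} = p_n + (h/2)·(k1 + k2).
t=0.000000, p=-0.970000:
  k1 = f(0.000000, -0.970000) = 0.000000
  k2 = f(0.200000, -0.970000) = -0.093120
  p ← -0.970000 + (0.2/2)·(0.000000 + (-0.093120)) = -0.979312
t=0.200000, p=-0.979312:
  k1 = f(0.200000, -0.979312) = -0.094014
  k2 = f(0.400000, -0.998115) = -0.191638
  p ← -0.979312 + (0.2/2)·(-0.094014 + (-0.191638)) = -1.007877
t=0.400000, p=-1.007877:
  k1 = f(0.400000, -1.007877) = -0.193512
  k2 = f(0.600000, -1.046580) = -0.301415
  p ← -1.007877 + (0.2/2)·(-0.193512 + (-0.301415)) = -1.057370
p(0.6) ≈ -1.0574

-1.0574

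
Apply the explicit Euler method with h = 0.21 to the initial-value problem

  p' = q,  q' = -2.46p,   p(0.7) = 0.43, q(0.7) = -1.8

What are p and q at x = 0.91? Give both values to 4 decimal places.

0.0520, -2.0221

Euler on (p,q): p_{n+1} = p_n + h·p', q_{n+1} = q_n + h·q'.
0.700000: (0.430000, -1.800000); f=(-1.800000, -1.057800) → (0.052000, -2.022138)
(p(0.91), q(0.91)) ≈ (0.0520, -2.0221)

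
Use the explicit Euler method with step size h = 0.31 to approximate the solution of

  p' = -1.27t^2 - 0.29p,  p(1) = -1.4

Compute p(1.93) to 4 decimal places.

Euler: p_{n+1} = p_n + h·f(t_n, p_n).
t=1.000000, p=-1.400000: f=-0.864000 → p ← -1.400000 + 0.31·(-0.864000) = -1.667840
t=1.310000, p=-1.667840: f=-1.695773 → p ← -1.667840 + 0.31·(-1.695773) = -2.193530
t=1.620000, p=-2.193530: f=-2.696864 → p ← -2.193530 + 0.31·(-2.696864) = -3.029558
p(1.93) ≈ -3.0296

-3.0296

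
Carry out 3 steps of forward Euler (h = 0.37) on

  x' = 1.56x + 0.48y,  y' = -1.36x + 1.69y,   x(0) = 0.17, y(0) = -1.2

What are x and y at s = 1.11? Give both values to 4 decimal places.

Euler on (x,y): x_{n+1} = x_n + h·x', y_{n+1} = y_n + h·y'.
0.000000: (0.170000, -1.200000); f=(-0.310800, -2.259200) → (0.055004, -2.035904)
0.370000: (0.055004, -2.035904); f=(-0.891428, -3.515483) → (-0.274824, -3.336633)
0.740000: (-0.274824, -3.336633); f=(-2.030310, -5.265148) → (-1.026039, -5.284738)
(x(1.11), y(1.11)) ≈ (-1.0260, -5.2847)

-1.0260, -5.2847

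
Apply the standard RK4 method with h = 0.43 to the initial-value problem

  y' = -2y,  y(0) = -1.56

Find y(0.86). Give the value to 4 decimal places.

RK4: k1 = f(x_n, y_n); k2 = f(x_n + h/2, y_n + (h/2)·k1); k3 = f(x_n + h/2, y_n + (h/2)·k2); k4 = f(x_n + h, y_n + h·k3); y_{n+1} = y_n + (h/6)·(k1 + 2k2 + 2k3 + k4).
x=0.000000, y=-1.560000:
  k1 = f(0.000000, -1.560000) = 3.120000
  k2 = f(0.215000, -0.889200) = 1.778400
  k3 = f(0.215000, -1.177644) = 2.355288
  k4 = f(0.430000, -0.547226) = 1.094452
  y ← -1.560000 + (0.43/6)·(k1 + 2k2 + 2k3 + k4) = -0.665469
x=0.430000, y=-0.665469:
  k1 = f(0.430000, -0.665469) = 1.330938
  k2 = f(0.645000, -0.379317) = 0.758635
  k3 = f(0.645000, -0.502363) = 1.004725
  k4 = f(0.860000, -0.233437) = 0.466874
  y ← -0.665469 + (0.43/6)·(k1 + 2k2 + 2k3 + k4) = -0.283878
y(0.86) ≈ -0.2839

-0.2839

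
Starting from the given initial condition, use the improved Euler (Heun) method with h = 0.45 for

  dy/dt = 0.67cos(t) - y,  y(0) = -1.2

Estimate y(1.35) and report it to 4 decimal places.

-0.0445

Heun: k1 = f(t_n, y_n); k2 = f(t_n + h, y_n + h·k1); y_{n+1} = y_n + (h/2)·(k1 + k2).
t=0.000000, y=-1.200000:
  k1 = f(0.000000, -1.200000) = 1.870000
  k2 = f(0.450000, -0.358500) = 0.961800
  y ← -1.200000 + (0.45/2)·(1.870000 + 0.961800) = -0.562845
t=0.450000, y=-0.562845:
  k1 = f(0.450000, -0.562845) = 1.166145
  k2 = f(0.900000, -0.038080) = 0.454559
  y ← -0.562845 + (0.45/2)·(1.166145 + 0.454559) = -0.198187
t=0.900000, y=-0.198187:
  k1 = f(0.900000, -0.198187) = 0.614666
  k2 = f(1.350000, 0.078413) = 0.068322
  y ← -0.198187 + (0.45/2)·(0.614666 + 0.068322) = -0.044515
y(1.35) ≈ -0.0445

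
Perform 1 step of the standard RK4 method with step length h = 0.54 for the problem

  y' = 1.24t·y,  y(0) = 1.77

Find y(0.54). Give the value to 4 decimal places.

RK4: k1 = f(t_n, y_n); k2 = f(t_n + h/2, y_n + (h/2)·k1); k3 = f(t_n + h/2, y_n + (h/2)·k2); k4 = f(t_n + h, y_n + h·k3); y_{n+1} = y_n + (h/6)·(k1 + 2k2 + 2k3 + k4).
t=0.000000, y=1.770000:
  k1 = f(0.000000, 1.770000) = 0.000000
  k2 = f(0.270000, 1.770000) = 0.592596
  k3 = f(0.270000, 1.930001) = 0.646164
  k4 = f(0.540000, 2.118929) = 1.418835
  y ← 1.770000 + (0.54/6)·(k1 + 2k2 + 2k3 + k4) = 2.120672
y(0.54) ≈ 2.1207

2.1207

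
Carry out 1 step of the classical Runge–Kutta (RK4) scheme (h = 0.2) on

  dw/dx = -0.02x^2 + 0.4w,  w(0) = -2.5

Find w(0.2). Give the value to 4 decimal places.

-2.7083

RK4: k1 = f(x_n, w_n); k2 = f(x_n + h/2, w_n + (h/2)·k1); k3 = f(x_n + h/2, w_n + (h/2)·k2); k4 = f(x_n + h, w_n + h·k3); w_{n+1} = w_n + (h/6)·(k1 + 2k2 + 2k3 + k4).
x=0.000000, w=-2.500000:
  k1 = f(0.000000, -2.500000) = -1.000000
  k2 = f(0.100000, -2.600000) = -1.040200
  k3 = f(0.100000, -2.604020) = -1.041808
  k4 = f(0.200000, -2.708362) = -1.084145
  w ← -2.500000 + (0.2/6)·(k1 + 2k2 + 2k3 + k4) = -2.708272
w(0.2) ≈ -2.7083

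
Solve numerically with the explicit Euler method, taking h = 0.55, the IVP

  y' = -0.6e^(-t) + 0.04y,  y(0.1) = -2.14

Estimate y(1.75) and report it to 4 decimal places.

-2.8717

Euler: y_{n+1} = y_n + h·f(t_n, y_n).
t=0.100000, y=-2.140000: f=-0.628502 → y ← -2.140000 + 0.55·(-0.628502) = -2.485676
t=0.650000, y=-2.485676: f=-0.412655 → y ← -2.485676 + 0.55·(-0.412655) = -2.712636
t=1.200000, y=-2.712636: f=-0.289222 → y ← -2.712636 + 0.55·(-0.289222) = -2.871708
y(1.75) ≈ -2.8717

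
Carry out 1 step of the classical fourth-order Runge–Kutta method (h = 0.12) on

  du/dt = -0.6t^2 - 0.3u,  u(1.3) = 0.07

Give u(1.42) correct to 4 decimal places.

RK4: k1 = f(t_n, u_n); k2 = f(t_n + h/2, u_n + (h/2)·k1); k3 = f(t_n + h/2, u_n + (h/2)·k2); k4 = f(t_n + h, u_n + h·k3); u_{n+1} = u_n + (h/6)·(k1 + 2k2 + 2k3 + k4).
t=1.300000, u=0.070000:
  k1 = f(1.300000, 0.070000) = -1.035000
  k2 = f(1.360000, 0.007900) = -1.112130
  k3 = f(1.360000, 0.003272) = -1.110742
  k4 = f(1.420000, -0.063289) = -1.190853
  u ← 0.070000 + (0.12/6)·(k1 + 2k2 + 2k3 + k4) = -0.063432
u(1.42) ≈ -0.0634

-0.0634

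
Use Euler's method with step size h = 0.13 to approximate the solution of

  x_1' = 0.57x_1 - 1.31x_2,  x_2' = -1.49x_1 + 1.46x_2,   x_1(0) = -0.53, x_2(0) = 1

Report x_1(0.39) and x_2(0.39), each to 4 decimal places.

Euler on (x_1,x_2): x_1_{n+1} = x_1_n + h·x_1', x_2_{n+1} = x_2_n + h·x_2'.
0.000000: (-0.530000, 1.000000); f=(-1.612100, 2.249700) → (-0.739573, 1.292461)
0.130000: (-0.739573, 1.292461); f=(-2.114681, 2.988957) → (-1.014481, 1.681025)
0.260000: (-1.014481, 1.681025); f=(-2.780398, 3.965874) → (-1.375933, 2.196589)
(x_1(0.39), x_2(0.39)) ≈ (-1.3759, 2.1966)

-1.3759, 2.1966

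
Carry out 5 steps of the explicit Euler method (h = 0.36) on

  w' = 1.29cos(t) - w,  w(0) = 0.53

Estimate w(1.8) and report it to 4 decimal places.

0.5924

Euler: w_{n+1} = w_n + h·f(t_n, w_n).
t=0.000000, w=0.530000: f=0.760000 → w ← 0.530000 + 0.36·0.760000 = 0.803600
t=0.360000, w=0.803600: f=0.403707 → w ← 0.803600 + 0.36·0.403707 = 0.948934
t=0.720000, w=0.948934: f=0.020895 → w ← 0.948934 + 0.36·0.020895 = 0.956457
t=1.080000, w=0.956457: f=-0.348443 → w ← 0.956457 + 0.36·(-0.348443) = 0.831017
t=1.440000, w=0.831017: f=-0.662771 → w ← 0.831017 + 0.36·(-0.662771) = 0.592420
w(1.8) ≈ 0.5924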